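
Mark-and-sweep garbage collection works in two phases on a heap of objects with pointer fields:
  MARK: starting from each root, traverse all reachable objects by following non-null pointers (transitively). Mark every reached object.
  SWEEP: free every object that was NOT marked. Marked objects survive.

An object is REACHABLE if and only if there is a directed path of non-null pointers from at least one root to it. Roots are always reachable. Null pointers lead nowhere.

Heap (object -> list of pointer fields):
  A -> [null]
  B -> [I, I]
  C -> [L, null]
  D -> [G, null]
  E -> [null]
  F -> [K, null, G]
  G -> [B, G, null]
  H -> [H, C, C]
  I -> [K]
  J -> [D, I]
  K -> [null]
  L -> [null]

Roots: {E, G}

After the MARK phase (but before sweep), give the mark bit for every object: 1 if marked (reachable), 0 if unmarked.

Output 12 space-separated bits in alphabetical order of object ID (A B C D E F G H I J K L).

Roots: E G
Mark E: refs=null, marked=E
Mark G: refs=B G null, marked=E G
Mark B: refs=I I, marked=B E G
Mark I: refs=K, marked=B E G I
Mark K: refs=null, marked=B E G I K
Unmarked (collected): A C D F H J L

Answer: 0 1 0 0 1 0 1 0 1 0 1 0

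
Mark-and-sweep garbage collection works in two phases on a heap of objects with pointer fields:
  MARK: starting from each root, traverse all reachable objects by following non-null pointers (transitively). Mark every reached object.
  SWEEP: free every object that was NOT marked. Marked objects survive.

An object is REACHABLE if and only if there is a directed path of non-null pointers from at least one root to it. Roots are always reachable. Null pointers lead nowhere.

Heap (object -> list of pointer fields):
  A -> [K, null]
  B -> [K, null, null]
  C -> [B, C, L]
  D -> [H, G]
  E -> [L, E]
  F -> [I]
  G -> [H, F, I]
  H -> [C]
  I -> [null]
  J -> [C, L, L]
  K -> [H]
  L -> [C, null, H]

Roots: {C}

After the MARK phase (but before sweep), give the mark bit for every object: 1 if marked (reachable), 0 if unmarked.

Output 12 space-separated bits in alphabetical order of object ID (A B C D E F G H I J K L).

Answer: 0 1 1 0 0 0 0 1 0 0 1 1

Derivation:
Roots: C
Mark C: refs=B C L, marked=C
Mark B: refs=K null null, marked=B C
Mark L: refs=C null H, marked=B C L
Mark K: refs=H, marked=B C K L
Mark H: refs=C, marked=B C H K L
Unmarked (collected): A D E F G I J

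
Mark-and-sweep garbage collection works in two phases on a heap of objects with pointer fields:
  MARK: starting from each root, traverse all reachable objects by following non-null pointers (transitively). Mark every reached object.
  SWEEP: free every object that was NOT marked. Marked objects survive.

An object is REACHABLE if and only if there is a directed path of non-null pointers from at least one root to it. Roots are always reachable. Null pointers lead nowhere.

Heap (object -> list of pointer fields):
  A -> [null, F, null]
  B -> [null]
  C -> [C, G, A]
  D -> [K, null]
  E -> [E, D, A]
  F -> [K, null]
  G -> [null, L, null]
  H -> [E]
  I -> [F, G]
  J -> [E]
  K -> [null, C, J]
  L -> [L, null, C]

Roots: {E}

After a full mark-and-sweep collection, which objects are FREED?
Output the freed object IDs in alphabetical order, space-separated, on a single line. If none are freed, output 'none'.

Answer: B H I

Derivation:
Roots: E
Mark E: refs=E D A, marked=E
Mark D: refs=K null, marked=D E
Mark A: refs=null F null, marked=A D E
Mark K: refs=null C J, marked=A D E K
Mark F: refs=K null, marked=A D E F K
Mark C: refs=C G A, marked=A C D E F K
Mark J: refs=E, marked=A C D E F J K
Mark G: refs=null L null, marked=A C D E F G J K
Mark L: refs=L null C, marked=A C D E F G J K L
Unmarked (collected): B H I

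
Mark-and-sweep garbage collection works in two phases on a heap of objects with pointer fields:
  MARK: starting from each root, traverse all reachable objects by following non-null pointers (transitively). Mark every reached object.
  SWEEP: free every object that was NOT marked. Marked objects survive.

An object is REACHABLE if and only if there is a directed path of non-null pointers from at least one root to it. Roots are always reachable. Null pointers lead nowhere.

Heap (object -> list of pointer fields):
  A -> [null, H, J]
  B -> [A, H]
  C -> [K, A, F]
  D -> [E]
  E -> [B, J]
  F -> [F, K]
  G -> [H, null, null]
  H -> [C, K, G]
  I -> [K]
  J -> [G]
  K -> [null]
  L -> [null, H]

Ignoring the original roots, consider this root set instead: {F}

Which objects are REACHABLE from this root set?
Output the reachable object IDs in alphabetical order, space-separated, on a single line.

Roots: F
Mark F: refs=F K, marked=F
Mark K: refs=null, marked=F K
Unmarked (collected): A B C D E G H I J L

Answer: F K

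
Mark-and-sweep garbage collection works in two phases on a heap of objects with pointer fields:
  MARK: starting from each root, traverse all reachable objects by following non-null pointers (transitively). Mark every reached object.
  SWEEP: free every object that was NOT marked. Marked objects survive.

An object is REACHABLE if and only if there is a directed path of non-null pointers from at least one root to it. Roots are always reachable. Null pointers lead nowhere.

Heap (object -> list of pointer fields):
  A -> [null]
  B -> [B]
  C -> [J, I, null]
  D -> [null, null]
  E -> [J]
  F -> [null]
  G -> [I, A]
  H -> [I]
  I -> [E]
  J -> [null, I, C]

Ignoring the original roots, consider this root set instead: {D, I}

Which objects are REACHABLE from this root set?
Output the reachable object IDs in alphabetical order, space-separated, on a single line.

Roots: D I
Mark D: refs=null null, marked=D
Mark I: refs=E, marked=D I
Mark E: refs=J, marked=D E I
Mark J: refs=null I C, marked=D E I J
Mark C: refs=J I null, marked=C D E I J
Unmarked (collected): A B F G H

Answer: C D E I J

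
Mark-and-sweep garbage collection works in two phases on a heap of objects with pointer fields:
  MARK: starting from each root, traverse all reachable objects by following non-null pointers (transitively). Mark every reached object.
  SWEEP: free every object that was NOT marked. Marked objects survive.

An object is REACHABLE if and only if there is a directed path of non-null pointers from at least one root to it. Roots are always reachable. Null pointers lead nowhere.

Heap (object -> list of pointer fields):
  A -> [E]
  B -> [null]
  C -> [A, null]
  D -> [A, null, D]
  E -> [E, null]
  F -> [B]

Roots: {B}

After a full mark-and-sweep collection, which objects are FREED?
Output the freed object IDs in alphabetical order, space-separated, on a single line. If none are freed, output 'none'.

Answer: A C D E F

Derivation:
Roots: B
Mark B: refs=null, marked=B
Unmarked (collected): A C D E F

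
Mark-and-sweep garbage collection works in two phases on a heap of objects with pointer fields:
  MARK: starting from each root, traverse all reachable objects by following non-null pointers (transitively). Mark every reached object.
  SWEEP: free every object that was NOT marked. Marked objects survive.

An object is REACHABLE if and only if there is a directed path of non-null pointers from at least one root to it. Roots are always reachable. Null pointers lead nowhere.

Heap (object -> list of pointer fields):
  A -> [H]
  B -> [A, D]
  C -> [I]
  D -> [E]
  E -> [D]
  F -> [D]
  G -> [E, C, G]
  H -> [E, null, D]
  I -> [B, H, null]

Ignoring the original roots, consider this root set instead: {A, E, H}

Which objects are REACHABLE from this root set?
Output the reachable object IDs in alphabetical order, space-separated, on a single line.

Roots: A E H
Mark A: refs=H, marked=A
Mark E: refs=D, marked=A E
Mark H: refs=E null D, marked=A E H
Mark D: refs=E, marked=A D E H
Unmarked (collected): B C F G I

Answer: A D E H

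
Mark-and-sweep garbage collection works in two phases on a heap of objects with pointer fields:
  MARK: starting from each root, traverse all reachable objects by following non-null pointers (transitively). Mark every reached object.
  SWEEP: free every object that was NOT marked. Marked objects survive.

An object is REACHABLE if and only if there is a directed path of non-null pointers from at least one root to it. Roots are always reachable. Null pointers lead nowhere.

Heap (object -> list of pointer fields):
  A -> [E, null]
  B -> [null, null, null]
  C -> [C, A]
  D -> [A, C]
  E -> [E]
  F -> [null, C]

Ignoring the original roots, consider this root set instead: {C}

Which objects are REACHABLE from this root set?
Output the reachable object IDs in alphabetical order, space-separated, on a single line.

Answer: A C E

Derivation:
Roots: C
Mark C: refs=C A, marked=C
Mark A: refs=E null, marked=A C
Mark E: refs=E, marked=A C E
Unmarked (collected): B D F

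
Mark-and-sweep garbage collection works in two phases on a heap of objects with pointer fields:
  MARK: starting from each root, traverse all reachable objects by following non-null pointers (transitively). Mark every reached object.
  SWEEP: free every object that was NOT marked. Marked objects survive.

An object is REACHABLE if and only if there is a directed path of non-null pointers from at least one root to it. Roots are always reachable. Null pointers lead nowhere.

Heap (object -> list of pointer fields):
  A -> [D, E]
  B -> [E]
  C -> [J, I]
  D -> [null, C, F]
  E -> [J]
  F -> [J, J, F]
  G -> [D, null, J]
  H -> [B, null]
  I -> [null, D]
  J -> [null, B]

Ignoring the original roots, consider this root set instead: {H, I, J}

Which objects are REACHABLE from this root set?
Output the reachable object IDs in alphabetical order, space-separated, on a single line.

Roots: H I J
Mark H: refs=B null, marked=H
Mark I: refs=null D, marked=H I
Mark J: refs=null B, marked=H I J
Mark B: refs=E, marked=B H I J
Mark D: refs=null C F, marked=B D H I J
Mark E: refs=J, marked=B D E H I J
Mark C: refs=J I, marked=B C D E H I J
Mark F: refs=J J F, marked=B C D E F H I J
Unmarked (collected): A G

Answer: B C D E F H I J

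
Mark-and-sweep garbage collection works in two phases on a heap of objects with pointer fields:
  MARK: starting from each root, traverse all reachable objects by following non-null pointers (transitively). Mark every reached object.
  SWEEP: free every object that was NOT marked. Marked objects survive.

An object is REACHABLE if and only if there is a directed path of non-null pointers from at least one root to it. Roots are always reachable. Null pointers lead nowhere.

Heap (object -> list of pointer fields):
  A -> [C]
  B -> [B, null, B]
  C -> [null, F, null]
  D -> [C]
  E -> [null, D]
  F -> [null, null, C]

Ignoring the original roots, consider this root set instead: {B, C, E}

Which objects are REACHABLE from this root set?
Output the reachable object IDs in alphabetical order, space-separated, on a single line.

Answer: B C D E F

Derivation:
Roots: B C E
Mark B: refs=B null B, marked=B
Mark C: refs=null F null, marked=B C
Mark E: refs=null D, marked=B C E
Mark F: refs=null null C, marked=B C E F
Mark D: refs=C, marked=B C D E F
Unmarked (collected): A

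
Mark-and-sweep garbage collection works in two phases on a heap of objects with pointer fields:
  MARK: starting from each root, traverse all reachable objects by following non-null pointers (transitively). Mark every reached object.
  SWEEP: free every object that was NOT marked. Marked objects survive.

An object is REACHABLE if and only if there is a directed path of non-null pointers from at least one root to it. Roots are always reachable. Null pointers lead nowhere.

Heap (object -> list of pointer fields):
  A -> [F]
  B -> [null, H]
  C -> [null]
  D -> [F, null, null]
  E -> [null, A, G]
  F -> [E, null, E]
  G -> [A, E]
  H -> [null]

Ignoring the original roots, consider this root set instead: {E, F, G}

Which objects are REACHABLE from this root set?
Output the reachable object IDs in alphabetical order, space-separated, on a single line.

Roots: E F G
Mark E: refs=null A G, marked=E
Mark F: refs=E null E, marked=E F
Mark G: refs=A E, marked=E F G
Mark A: refs=F, marked=A E F G
Unmarked (collected): B C D H

Answer: A E F G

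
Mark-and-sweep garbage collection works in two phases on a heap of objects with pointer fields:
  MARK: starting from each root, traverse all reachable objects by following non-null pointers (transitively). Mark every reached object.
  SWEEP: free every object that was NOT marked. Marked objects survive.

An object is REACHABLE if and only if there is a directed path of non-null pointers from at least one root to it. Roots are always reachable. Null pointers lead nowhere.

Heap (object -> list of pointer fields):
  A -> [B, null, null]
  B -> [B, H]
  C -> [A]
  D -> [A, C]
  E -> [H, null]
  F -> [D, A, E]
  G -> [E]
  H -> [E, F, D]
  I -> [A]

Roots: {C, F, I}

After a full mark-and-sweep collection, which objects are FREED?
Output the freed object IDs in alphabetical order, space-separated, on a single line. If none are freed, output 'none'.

Answer: G

Derivation:
Roots: C F I
Mark C: refs=A, marked=C
Mark F: refs=D A E, marked=C F
Mark I: refs=A, marked=C F I
Mark A: refs=B null null, marked=A C F I
Mark D: refs=A C, marked=A C D F I
Mark E: refs=H null, marked=A C D E F I
Mark B: refs=B H, marked=A B C D E F I
Mark H: refs=E F D, marked=A B C D E F H I
Unmarked (collected): G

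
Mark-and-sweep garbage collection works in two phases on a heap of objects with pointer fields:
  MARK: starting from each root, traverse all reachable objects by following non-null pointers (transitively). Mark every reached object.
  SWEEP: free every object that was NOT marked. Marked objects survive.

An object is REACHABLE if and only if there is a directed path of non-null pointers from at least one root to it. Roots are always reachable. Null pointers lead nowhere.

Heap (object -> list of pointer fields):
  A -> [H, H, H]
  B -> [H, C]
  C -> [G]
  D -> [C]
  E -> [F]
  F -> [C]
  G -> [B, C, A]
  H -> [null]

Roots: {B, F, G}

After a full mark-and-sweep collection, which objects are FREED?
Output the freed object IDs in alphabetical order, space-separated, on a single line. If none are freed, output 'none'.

Answer: D E

Derivation:
Roots: B F G
Mark B: refs=H C, marked=B
Mark F: refs=C, marked=B F
Mark G: refs=B C A, marked=B F G
Mark H: refs=null, marked=B F G H
Mark C: refs=G, marked=B C F G H
Mark A: refs=H H H, marked=A B C F G H
Unmarked (collected): D E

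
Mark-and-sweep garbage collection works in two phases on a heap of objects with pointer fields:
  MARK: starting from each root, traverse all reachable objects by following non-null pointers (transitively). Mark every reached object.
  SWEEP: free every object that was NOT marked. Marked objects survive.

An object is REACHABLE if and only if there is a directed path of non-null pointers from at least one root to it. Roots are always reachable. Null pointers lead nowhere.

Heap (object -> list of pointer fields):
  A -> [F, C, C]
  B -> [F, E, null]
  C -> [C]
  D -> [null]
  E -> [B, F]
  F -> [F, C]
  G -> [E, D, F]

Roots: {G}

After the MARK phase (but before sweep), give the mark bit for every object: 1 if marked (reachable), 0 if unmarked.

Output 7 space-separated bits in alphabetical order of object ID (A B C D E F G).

Roots: G
Mark G: refs=E D F, marked=G
Mark E: refs=B F, marked=E G
Mark D: refs=null, marked=D E G
Mark F: refs=F C, marked=D E F G
Mark B: refs=F E null, marked=B D E F G
Mark C: refs=C, marked=B C D E F G
Unmarked (collected): A

Answer: 0 1 1 1 1 1 1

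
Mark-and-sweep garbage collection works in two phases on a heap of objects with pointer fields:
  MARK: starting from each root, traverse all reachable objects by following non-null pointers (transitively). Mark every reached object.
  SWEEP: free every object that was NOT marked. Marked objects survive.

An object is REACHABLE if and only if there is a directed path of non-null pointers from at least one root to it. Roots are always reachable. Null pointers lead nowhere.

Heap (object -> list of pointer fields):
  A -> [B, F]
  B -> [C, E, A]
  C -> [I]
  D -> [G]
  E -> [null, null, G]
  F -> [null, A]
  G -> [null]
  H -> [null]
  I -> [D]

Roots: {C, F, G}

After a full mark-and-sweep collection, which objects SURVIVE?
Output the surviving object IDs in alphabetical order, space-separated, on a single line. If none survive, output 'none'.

Roots: C F G
Mark C: refs=I, marked=C
Mark F: refs=null A, marked=C F
Mark G: refs=null, marked=C F G
Mark I: refs=D, marked=C F G I
Mark A: refs=B F, marked=A C F G I
Mark D: refs=G, marked=A C D F G I
Mark B: refs=C E A, marked=A B C D F G I
Mark E: refs=null null G, marked=A B C D E F G I
Unmarked (collected): H

Answer: A B C D E F G I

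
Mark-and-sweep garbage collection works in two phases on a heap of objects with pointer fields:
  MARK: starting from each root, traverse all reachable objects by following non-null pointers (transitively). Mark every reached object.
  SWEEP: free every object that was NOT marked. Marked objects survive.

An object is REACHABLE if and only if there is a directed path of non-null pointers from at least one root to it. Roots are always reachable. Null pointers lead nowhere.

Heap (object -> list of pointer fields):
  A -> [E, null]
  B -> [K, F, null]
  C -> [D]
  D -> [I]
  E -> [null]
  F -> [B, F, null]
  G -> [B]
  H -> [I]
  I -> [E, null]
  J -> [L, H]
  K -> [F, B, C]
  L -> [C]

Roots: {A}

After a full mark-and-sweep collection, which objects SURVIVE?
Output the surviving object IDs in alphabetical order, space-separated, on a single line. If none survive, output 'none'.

Answer: A E

Derivation:
Roots: A
Mark A: refs=E null, marked=A
Mark E: refs=null, marked=A E
Unmarked (collected): B C D F G H I J K L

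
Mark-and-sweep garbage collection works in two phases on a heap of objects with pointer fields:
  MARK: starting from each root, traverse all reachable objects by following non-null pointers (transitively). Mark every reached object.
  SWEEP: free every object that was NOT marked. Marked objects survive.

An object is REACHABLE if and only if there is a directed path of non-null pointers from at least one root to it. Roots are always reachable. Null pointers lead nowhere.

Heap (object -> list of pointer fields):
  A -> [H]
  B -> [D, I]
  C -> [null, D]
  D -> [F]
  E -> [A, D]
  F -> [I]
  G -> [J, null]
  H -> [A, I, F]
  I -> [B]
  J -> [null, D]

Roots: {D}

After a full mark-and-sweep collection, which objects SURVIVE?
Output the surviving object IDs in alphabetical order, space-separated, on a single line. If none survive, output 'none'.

Roots: D
Mark D: refs=F, marked=D
Mark F: refs=I, marked=D F
Mark I: refs=B, marked=D F I
Mark B: refs=D I, marked=B D F I
Unmarked (collected): A C E G H J

Answer: B D F I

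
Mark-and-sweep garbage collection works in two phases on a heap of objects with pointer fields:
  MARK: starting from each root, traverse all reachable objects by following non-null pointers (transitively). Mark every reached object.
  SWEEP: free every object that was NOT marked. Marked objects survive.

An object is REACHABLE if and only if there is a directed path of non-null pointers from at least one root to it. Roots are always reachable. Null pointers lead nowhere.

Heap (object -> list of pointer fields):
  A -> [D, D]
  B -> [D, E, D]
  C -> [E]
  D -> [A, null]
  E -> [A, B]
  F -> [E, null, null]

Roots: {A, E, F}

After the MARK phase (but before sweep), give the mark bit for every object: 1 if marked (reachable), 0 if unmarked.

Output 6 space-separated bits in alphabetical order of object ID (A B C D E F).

Answer: 1 1 0 1 1 1

Derivation:
Roots: A E F
Mark A: refs=D D, marked=A
Mark E: refs=A B, marked=A E
Mark F: refs=E null null, marked=A E F
Mark D: refs=A null, marked=A D E F
Mark B: refs=D E D, marked=A B D E F
Unmarked (collected): C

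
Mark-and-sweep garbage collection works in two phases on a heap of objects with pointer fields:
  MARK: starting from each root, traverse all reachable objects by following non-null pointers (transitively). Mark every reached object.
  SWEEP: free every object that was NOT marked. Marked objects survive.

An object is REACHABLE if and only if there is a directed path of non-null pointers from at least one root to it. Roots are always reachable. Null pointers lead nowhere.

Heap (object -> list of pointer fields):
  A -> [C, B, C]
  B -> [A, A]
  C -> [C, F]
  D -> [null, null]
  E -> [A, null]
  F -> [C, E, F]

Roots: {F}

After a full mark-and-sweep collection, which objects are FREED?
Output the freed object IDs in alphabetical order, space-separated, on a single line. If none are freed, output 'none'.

Answer: D

Derivation:
Roots: F
Mark F: refs=C E F, marked=F
Mark C: refs=C F, marked=C F
Mark E: refs=A null, marked=C E F
Mark A: refs=C B C, marked=A C E F
Mark B: refs=A A, marked=A B C E F
Unmarked (collected): D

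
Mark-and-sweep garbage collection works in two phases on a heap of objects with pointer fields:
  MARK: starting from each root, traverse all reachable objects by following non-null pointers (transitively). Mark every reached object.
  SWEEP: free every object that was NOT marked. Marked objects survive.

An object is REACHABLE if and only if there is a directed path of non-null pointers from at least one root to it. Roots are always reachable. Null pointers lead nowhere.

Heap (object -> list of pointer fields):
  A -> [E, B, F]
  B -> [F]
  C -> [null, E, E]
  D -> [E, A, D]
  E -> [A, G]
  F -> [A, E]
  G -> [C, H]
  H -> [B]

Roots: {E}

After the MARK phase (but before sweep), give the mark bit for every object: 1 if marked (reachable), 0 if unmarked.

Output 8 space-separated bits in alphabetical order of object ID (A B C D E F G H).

Roots: E
Mark E: refs=A G, marked=E
Mark A: refs=E B F, marked=A E
Mark G: refs=C H, marked=A E G
Mark B: refs=F, marked=A B E G
Mark F: refs=A E, marked=A B E F G
Mark C: refs=null E E, marked=A B C E F G
Mark H: refs=B, marked=A B C E F G H
Unmarked (collected): D

Answer: 1 1 1 0 1 1 1 1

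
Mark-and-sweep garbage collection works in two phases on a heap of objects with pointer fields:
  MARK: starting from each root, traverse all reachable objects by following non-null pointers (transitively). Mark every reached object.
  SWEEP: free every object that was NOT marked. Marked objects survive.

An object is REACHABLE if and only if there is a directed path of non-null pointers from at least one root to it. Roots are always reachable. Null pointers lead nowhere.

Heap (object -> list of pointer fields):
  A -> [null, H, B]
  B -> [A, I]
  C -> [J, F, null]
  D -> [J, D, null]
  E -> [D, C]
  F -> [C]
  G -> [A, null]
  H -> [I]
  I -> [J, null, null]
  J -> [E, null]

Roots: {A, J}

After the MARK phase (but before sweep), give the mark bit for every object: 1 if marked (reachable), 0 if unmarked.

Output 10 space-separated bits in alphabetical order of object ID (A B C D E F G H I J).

Answer: 1 1 1 1 1 1 0 1 1 1

Derivation:
Roots: A J
Mark A: refs=null H B, marked=A
Mark J: refs=E null, marked=A J
Mark H: refs=I, marked=A H J
Mark B: refs=A I, marked=A B H J
Mark E: refs=D C, marked=A B E H J
Mark I: refs=J null null, marked=A B E H I J
Mark D: refs=J D null, marked=A B D E H I J
Mark C: refs=J F null, marked=A B C D E H I J
Mark F: refs=C, marked=A B C D E F H I J
Unmarked (collected): G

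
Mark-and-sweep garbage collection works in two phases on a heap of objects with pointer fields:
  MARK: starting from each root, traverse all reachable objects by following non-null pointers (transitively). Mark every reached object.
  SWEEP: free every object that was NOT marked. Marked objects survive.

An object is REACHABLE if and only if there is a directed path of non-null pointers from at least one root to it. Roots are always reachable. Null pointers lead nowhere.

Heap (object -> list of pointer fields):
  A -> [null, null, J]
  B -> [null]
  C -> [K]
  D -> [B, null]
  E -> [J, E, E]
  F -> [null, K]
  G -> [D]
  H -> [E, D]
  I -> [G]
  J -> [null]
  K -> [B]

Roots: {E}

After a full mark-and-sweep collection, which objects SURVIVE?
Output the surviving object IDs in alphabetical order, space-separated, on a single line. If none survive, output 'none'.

Roots: E
Mark E: refs=J E E, marked=E
Mark J: refs=null, marked=E J
Unmarked (collected): A B C D F G H I K

Answer: E J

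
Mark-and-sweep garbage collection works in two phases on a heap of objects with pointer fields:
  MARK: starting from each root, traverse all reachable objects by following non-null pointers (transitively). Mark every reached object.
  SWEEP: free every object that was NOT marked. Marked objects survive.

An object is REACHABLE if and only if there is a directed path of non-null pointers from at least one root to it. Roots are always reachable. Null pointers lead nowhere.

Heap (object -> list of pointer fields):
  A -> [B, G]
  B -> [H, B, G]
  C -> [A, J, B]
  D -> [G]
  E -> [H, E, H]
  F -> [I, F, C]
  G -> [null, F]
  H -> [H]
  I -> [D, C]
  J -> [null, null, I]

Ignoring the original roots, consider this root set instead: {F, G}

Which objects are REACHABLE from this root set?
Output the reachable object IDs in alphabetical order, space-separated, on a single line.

Roots: F G
Mark F: refs=I F C, marked=F
Mark G: refs=null F, marked=F G
Mark I: refs=D C, marked=F G I
Mark C: refs=A J B, marked=C F G I
Mark D: refs=G, marked=C D F G I
Mark A: refs=B G, marked=A C D F G I
Mark J: refs=null null I, marked=A C D F G I J
Mark B: refs=H B G, marked=A B C D F G I J
Mark H: refs=H, marked=A B C D F G H I J
Unmarked (collected): E

Answer: A B C D F G H I J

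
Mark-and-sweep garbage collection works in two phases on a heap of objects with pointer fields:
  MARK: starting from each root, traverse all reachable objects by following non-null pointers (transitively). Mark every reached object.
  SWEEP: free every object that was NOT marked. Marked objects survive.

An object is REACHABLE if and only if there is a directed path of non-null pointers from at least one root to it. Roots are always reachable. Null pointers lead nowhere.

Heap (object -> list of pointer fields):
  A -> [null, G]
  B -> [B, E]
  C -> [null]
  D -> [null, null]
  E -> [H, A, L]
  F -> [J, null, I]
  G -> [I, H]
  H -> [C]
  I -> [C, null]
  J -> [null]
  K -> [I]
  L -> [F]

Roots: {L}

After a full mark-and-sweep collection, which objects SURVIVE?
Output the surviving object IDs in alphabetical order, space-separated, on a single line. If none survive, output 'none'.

Roots: L
Mark L: refs=F, marked=L
Mark F: refs=J null I, marked=F L
Mark J: refs=null, marked=F J L
Mark I: refs=C null, marked=F I J L
Mark C: refs=null, marked=C F I J L
Unmarked (collected): A B D E G H K

Answer: C F I J L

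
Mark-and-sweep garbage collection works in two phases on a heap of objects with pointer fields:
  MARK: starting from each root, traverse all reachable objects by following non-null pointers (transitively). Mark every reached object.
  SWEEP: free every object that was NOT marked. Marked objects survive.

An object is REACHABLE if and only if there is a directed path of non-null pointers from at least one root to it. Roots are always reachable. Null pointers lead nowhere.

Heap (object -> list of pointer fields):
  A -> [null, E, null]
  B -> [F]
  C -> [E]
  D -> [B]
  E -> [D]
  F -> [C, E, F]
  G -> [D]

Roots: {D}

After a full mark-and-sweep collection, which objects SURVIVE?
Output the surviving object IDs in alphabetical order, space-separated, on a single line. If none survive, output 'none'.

Answer: B C D E F

Derivation:
Roots: D
Mark D: refs=B, marked=D
Mark B: refs=F, marked=B D
Mark F: refs=C E F, marked=B D F
Mark C: refs=E, marked=B C D F
Mark E: refs=D, marked=B C D E F
Unmarked (collected): A G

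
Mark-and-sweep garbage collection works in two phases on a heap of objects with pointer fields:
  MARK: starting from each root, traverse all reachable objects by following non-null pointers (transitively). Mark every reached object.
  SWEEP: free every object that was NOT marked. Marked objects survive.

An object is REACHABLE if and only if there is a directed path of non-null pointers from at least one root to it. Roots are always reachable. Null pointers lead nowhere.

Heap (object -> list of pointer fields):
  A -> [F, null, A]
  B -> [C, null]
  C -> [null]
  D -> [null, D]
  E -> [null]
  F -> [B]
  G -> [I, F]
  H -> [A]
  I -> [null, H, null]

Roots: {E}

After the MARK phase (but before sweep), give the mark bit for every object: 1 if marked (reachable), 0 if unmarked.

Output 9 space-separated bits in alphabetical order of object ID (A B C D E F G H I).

Roots: E
Mark E: refs=null, marked=E
Unmarked (collected): A B C D F G H I

Answer: 0 0 0 0 1 0 0 0 0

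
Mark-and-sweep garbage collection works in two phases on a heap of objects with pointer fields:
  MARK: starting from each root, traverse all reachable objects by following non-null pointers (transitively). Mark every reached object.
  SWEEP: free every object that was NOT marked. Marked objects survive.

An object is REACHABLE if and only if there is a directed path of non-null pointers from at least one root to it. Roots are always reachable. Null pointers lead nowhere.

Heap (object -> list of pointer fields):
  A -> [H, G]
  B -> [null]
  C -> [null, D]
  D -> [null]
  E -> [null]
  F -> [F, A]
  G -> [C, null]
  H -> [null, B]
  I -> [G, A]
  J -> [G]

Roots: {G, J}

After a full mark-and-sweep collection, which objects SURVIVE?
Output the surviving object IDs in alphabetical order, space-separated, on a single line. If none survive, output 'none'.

Roots: G J
Mark G: refs=C null, marked=G
Mark J: refs=G, marked=G J
Mark C: refs=null D, marked=C G J
Mark D: refs=null, marked=C D G J
Unmarked (collected): A B E F H I

Answer: C D G J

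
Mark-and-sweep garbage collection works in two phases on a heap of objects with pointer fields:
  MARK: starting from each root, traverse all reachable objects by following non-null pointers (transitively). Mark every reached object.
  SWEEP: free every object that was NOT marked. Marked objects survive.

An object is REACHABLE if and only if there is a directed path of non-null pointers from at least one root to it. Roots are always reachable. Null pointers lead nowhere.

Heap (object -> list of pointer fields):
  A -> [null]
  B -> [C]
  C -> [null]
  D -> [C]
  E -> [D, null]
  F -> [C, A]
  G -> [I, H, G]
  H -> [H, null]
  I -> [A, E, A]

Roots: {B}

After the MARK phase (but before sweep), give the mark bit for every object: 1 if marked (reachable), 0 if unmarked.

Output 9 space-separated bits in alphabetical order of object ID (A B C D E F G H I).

Answer: 0 1 1 0 0 0 0 0 0

Derivation:
Roots: B
Mark B: refs=C, marked=B
Mark C: refs=null, marked=B C
Unmarked (collected): A D E F G H I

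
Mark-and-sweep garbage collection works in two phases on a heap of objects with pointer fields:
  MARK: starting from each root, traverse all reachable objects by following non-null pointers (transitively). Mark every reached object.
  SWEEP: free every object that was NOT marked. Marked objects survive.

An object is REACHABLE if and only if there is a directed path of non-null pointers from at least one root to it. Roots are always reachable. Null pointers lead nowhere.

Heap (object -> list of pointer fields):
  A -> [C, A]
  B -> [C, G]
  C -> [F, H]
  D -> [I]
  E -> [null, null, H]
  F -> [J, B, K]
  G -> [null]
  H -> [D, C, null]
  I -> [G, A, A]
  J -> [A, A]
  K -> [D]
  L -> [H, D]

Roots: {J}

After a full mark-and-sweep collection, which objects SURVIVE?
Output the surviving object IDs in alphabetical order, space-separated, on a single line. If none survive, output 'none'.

Answer: A B C D F G H I J K

Derivation:
Roots: J
Mark J: refs=A A, marked=J
Mark A: refs=C A, marked=A J
Mark C: refs=F H, marked=A C J
Mark F: refs=J B K, marked=A C F J
Mark H: refs=D C null, marked=A C F H J
Mark B: refs=C G, marked=A B C F H J
Mark K: refs=D, marked=A B C F H J K
Mark D: refs=I, marked=A B C D F H J K
Mark G: refs=null, marked=A B C D F G H J K
Mark I: refs=G A A, marked=A B C D F G H I J K
Unmarked (collected): E L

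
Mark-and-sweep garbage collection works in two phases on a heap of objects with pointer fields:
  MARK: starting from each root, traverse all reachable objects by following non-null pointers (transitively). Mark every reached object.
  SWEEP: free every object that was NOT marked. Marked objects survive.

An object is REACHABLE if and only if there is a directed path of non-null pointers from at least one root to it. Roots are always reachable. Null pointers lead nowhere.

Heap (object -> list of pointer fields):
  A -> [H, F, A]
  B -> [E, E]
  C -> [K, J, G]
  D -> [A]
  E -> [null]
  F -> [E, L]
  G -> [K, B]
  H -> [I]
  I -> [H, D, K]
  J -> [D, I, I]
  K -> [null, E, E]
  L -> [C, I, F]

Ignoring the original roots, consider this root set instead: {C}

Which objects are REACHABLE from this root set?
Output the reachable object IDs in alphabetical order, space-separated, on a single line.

Roots: C
Mark C: refs=K J G, marked=C
Mark K: refs=null E E, marked=C K
Mark J: refs=D I I, marked=C J K
Mark G: refs=K B, marked=C G J K
Mark E: refs=null, marked=C E G J K
Mark D: refs=A, marked=C D E G J K
Mark I: refs=H D K, marked=C D E G I J K
Mark B: refs=E E, marked=B C D E G I J K
Mark A: refs=H F A, marked=A B C D E G I J K
Mark H: refs=I, marked=A B C D E G H I J K
Mark F: refs=E L, marked=A B C D E F G H I J K
Mark L: refs=C I F, marked=A B C D E F G H I J K L
Unmarked (collected): (none)

Answer: A B C D E F G H I J K L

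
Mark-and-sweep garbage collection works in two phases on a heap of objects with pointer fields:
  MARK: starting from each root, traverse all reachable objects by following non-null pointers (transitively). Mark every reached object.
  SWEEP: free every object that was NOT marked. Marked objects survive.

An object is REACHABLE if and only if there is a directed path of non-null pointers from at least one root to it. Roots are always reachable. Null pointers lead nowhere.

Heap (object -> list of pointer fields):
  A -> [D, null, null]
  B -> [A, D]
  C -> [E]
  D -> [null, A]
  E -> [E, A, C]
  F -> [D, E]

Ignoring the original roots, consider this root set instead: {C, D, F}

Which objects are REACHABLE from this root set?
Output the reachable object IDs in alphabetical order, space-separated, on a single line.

Roots: C D F
Mark C: refs=E, marked=C
Mark D: refs=null A, marked=C D
Mark F: refs=D E, marked=C D F
Mark E: refs=E A C, marked=C D E F
Mark A: refs=D null null, marked=A C D E F
Unmarked (collected): B

Answer: A C D E F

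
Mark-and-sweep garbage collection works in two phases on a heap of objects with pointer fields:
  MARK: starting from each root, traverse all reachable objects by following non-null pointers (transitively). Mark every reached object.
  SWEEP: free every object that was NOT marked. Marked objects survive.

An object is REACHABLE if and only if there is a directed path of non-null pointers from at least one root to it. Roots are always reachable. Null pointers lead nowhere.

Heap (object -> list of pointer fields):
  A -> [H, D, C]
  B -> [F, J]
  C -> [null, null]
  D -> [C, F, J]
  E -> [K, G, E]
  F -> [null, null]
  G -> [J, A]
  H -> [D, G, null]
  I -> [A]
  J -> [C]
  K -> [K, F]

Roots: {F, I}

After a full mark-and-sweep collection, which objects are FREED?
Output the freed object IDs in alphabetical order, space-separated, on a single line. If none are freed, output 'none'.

Roots: F I
Mark F: refs=null null, marked=F
Mark I: refs=A, marked=F I
Mark A: refs=H D C, marked=A F I
Mark H: refs=D G null, marked=A F H I
Mark D: refs=C F J, marked=A D F H I
Mark C: refs=null null, marked=A C D F H I
Mark G: refs=J A, marked=A C D F G H I
Mark J: refs=C, marked=A C D F G H I J
Unmarked (collected): B E K

Answer: B E K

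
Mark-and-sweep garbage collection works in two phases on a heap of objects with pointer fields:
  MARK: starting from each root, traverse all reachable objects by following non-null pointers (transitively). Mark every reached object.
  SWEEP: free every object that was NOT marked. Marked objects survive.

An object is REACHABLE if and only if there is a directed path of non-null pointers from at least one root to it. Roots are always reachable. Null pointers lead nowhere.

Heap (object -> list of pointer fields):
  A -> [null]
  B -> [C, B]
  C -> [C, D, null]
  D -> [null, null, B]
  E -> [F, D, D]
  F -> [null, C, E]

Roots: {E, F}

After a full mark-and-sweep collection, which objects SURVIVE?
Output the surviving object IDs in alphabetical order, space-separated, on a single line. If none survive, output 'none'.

Answer: B C D E F

Derivation:
Roots: E F
Mark E: refs=F D D, marked=E
Mark F: refs=null C E, marked=E F
Mark D: refs=null null B, marked=D E F
Mark C: refs=C D null, marked=C D E F
Mark B: refs=C B, marked=B C D E F
Unmarked (collected): A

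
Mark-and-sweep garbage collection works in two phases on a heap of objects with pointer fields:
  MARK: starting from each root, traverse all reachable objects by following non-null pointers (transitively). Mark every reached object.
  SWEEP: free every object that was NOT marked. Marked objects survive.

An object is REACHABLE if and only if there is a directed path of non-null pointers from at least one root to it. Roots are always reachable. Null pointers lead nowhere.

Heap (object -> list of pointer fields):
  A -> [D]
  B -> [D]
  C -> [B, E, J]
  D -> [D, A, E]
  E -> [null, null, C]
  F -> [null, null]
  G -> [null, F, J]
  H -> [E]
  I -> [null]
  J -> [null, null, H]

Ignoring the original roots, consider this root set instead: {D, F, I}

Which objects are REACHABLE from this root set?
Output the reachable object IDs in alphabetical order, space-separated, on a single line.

Answer: A B C D E F H I J

Derivation:
Roots: D F I
Mark D: refs=D A E, marked=D
Mark F: refs=null null, marked=D F
Mark I: refs=null, marked=D F I
Mark A: refs=D, marked=A D F I
Mark E: refs=null null C, marked=A D E F I
Mark C: refs=B E J, marked=A C D E F I
Mark B: refs=D, marked=A B C D E F I
Mark J: refs=null null H, marked=A B C D E F I J
Mark H: refs=E, marked=A B C D E F H I J
Unmarked (collected): G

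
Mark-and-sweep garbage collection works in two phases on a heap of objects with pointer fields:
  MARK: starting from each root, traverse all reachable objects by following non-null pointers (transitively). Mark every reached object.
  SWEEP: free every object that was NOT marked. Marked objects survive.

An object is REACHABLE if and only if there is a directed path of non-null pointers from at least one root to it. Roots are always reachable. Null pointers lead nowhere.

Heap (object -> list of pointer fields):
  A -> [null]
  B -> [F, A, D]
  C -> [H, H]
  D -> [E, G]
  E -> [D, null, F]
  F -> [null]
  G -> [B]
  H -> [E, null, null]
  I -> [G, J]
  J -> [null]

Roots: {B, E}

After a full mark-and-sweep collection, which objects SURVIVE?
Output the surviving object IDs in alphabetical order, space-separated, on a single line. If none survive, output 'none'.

Roots: B E
Mark B: refs=F A D, marked=B
Mark E: refs=D null F, marked=B E
Mark F: refs=null, marked=B E F
Mark A: refs=null, marked=A B E F
Mark D: refs=E G, marked=A B D E F
Mark G: refs=B, marked=A B D E F G
Unmarked (collected): C H I J

Answer: A B D E F G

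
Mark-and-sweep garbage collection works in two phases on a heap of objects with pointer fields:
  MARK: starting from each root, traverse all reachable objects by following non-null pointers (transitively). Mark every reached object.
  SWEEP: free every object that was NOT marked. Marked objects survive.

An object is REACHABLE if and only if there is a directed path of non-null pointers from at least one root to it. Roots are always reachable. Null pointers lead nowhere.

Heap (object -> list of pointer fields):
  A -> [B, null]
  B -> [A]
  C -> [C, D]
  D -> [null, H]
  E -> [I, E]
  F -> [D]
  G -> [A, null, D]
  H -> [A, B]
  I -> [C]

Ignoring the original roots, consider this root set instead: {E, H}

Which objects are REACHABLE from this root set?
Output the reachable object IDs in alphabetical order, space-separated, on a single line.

Answer: A B C D E H I

Derivation:
Roots: E H
Mark E: refs=I E, marked=E
Mark H: refs=A B, marked=E H
Mark I: refs=C, marked=E H I
Mark A: refs=B null, marked=A E H I
Mark B: refs=A, marked=A B E H I
Mark C: refs=C D, marked=A B C E H I
Mark D: refs=null H, marked=A B C D E H I
Unmarked (collected): F G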